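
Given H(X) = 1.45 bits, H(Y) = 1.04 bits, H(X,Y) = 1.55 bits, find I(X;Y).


I(X;Y) = H(X) + H(Y) - H(X,Y) = 1.45 + 1.04 - 1.55 = 0.94

0.94 bits


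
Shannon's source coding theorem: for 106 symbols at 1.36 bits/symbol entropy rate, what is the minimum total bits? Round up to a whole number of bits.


Minimum bits >= n * H = 106 * 1.36 = 144.16, rounded up to a whole number of bits = 145

145 bits


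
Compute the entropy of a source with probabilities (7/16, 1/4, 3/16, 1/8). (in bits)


H = -sum(p_i * log2(p_i)). Terms: -(7/16)*log2(7/16) = 0.521782; -(1/4)*log2(1/4) = 0.500000; -(3/16)*log2(3/16) = 0.452820; -(1/8)*log2(1/8) = 0.375000. H = 0.521782 + 0.500000 + 0.452820 + 0.375000 = 1.8496

1.8496 bits


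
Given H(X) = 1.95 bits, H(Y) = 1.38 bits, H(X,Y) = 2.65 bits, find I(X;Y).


I(X;Y) = H(X) + H(Y) - H(X,Y) = 1.95 + 1.38 - 2.65 = 0.68

0.68 bits


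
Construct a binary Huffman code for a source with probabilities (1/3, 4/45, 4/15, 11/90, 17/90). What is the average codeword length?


Huffman construction (repeatedly merge the two least-probable nodes; each merge adds 1 bit to every symbol beneath it): 4/45 + 11/90 = 19/90; 17/90 + 19/90 = 2/5; 4/15 + 1/3 = 3/5; 2/5 + 3/5 = 1. Resulting codeword lengths (in the order the probabilities were given): (2, 3, 2, 3, 2). L_avg = sum(p_i * l_i) = 1/3*2 + 4/45*3 + 4/15*2 + 11/90*3 + 17/90*2 = 199/90 = 2.2111

2.2111 bits


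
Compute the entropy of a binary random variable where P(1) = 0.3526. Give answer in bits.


H = -p*log2(p) - (1-p)*log2(1-p). -0.3526*log2(0.3526) = 0.530274; -0.6474*log2(0.6474) = 0.406095. H = 0.530274 + 0.406095 = 0.9364

0.9364 bits


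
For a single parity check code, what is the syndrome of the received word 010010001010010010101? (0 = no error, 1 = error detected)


Syndrome = XOR of all bits = 0 XOR 1 XOR 0 XOR 0 XOR 1 XOR 0 XOR 0 XOR 0 XOR 1 XOR 0 XOR 1 XOR 0 XOR 0 XOR 1 XOR 0 XOR 0 XOR 1 XOR 0 XOR 1 XOR 0 XOR 1 = 0

0


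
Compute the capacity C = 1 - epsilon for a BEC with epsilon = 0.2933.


C = 1 - epsilon = 1 - 0.2933 = 0.7067

0.7067 bits


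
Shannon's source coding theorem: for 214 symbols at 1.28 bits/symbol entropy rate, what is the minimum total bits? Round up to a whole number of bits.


Minimum bits >= n * H = 214 * 1.28 = 273.92, rounded up to a whole number of bits = 274

274 bits


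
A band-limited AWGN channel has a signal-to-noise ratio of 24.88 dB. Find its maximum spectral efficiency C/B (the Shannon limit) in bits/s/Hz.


SNR_linear = 10^(24.88/10) = 307.6097; C/B = log2(1 + SNR_linear) = log2(1 + 307.6097) = 8.2696

8.2696 bits/s/Hz


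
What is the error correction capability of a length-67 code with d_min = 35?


Correction capability = floor((d-1)/2) = floor((35-1)/2) = 17

17 errors


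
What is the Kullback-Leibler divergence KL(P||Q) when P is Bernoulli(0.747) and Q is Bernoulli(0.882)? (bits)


KL = p*log2(p/q) + (1-p)*log2((1-p)/(1-q)) = 0.747*log2(0.747/0.882) + 0.253*log2(0.253/0.118) = 0.0994

0.0994 bits


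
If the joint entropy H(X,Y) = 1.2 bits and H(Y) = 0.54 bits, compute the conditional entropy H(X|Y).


H(X|Y) = H(X,Y) - H(Y) = 1.2 - 0.54 = 0.66

0.66 bits


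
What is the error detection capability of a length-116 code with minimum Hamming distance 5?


Detection capability = d_min - 1 = 5 - 1 = 4

4 errors


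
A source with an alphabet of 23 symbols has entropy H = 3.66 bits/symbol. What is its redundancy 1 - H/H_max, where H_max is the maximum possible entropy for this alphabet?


H_max = log2(K) = log2(23) = 4.5236 bits/symbol. Redundancy = 1 - H/H_max = 1 - 3.66/4.5236 = 1 - 0.8091 = 0.1909

0.1909


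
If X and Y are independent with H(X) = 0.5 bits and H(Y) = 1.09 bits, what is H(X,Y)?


For independent variables, H(X,Y) = H(X) + H(Y) = 0.5 + 1.09 = 1.59

1.59 bits


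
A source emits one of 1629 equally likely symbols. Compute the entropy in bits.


H = log2(n) = log2(1629) = 10.6698

10.6698 bits


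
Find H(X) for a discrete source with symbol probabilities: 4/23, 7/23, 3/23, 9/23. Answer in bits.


H = -sum(p_i * log2(p_i)). Terms: -(4/23)*log2(4/23) = 0.438880; -(7/23)*log2(7/23) = 0.522324; -(3/23)*log2(3/23) = 0.383296; -(9/23)*log2(9/23) = 0.529684. H = 0.438880 + 0.522324 + 0.383296 + 0.529684 = 1.8742

1.8742 bits


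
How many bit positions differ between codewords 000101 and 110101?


Count differing positions: ^ ^ . . . . = 2 differences

2


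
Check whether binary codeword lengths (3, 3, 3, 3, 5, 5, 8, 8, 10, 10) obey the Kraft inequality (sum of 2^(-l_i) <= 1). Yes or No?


Kraft sum = sum(2^(-l_i)) = 0.5723, need <= 1. Result: satisfied (a binary prefix-free code with these lengths exists)

Yes


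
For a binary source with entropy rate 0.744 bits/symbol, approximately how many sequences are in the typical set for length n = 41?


log2|A_typical| = nH = 41 * 0.744 = 30.504, so |A_typical| ~ 2^30.504 = 1.523e+09

1.523e+09


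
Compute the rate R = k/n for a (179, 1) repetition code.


Rate = k/n = 1/179

1/179


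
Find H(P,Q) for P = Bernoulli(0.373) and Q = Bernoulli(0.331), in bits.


H(P,Q) = -p*log2(q) - (1-p)*log2(1-q). -0.373*log2(0.331) = 0.594971; -0.627*log2(0.669) = 0.363611. H(P,Q) = 0.594971 + 0.363611 = 0.9586

0.9586 bits


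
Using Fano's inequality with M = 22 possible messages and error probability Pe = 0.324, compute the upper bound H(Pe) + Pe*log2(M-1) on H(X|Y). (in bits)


H(Pe) = -Pe*log2(Pe) - (1-Pe)*log2(1-Pe) = -0.324*log2(0.324) - 0.676*log2(0.676) = 0.526803 + 0.381876 = 0.9087. Pe*log2(M-1) = 0.324*log2(21) = 1.423111. Bound = H(Pe) + Pe*log2(M-1) = 0.526803 + 0.381876 + 1.423111 = 2.3318

2.3318 bits


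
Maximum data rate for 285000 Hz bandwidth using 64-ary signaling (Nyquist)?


Rate = 2 * B * log2(M) = 2 * 285000 * 6.0 = 3420000.0

3420000.0 bps


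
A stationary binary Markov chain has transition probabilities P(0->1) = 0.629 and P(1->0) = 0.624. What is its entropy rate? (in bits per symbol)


Stationary distribution: pi_0 = p10/(p01+p10) = 0.498, pi_1 = 0.502. Entropy rate H' = pi_0*H(p01) + pi_1*H(p10) = 0.498*0.9514 + 0.502*0.9552 = 0.9533

0.9533 bits/symbol


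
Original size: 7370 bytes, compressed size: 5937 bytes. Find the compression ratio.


Ratio = original / compressed = 7370 / 5937 = 1.2414

1.2414


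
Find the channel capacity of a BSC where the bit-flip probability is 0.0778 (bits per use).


H(p) = -p*log2(p) - (1-p)*log2(1-p) = -0.0778*log2(0.0778) - 0.9222*log2(0.9222) = 0.286622 + 0.107758 = 0.3944. C = 1 - H(p) = 1 - 0.3944 = 0.6056

0.6056 bits


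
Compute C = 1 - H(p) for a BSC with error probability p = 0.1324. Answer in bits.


H(p) = -p*log2(p) - (1-p)*log2(1-p) = -0.1324*log2(0.1324) - 0.8676*log2(0.8676) = 0.386214 + 0.177770 = 0.564. C = 1 - H(p) = 1 - 0.564 = 0.436

0.436 bits


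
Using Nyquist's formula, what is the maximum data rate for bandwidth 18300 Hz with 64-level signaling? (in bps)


Rate = 2 * B * log2(M) = 2 * 18300 * 6.0 = 219600.0

219600.0 bps


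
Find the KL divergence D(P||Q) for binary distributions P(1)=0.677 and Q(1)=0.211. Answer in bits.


KL = p*log2(p/q) + (1-p)*log2((1-p)/(1-q)) = 0.677*log2(0.677/0.211) + 0.323*log2(0.323/0.789) = 0.7225

0.7225 bits


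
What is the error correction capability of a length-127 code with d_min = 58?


Correction capability = floor((d-1)/2) = floor((58-1)/2) = 28

28 errors


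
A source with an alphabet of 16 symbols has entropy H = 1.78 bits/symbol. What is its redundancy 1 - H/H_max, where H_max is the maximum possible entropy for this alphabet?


H_max = log2(K) = log2(16) = 4.0 bits/symbol. Redundancy = 1 - H/H_max = 1 - 1.78/4.0 = 1 - 0.445 = 0.555

0.555


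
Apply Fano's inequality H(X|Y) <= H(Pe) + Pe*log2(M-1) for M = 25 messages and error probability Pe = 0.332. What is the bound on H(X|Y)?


H(Pe) = -Pe*log2(Pe) - (1-Pe)*log2(1-Pe) = -0.332*log2(0.332) - 0.668*log2(0.668) = 0.528127 + 0.388829 = 0.917. Pe*log2(M-1) = 0.332*log2(24) = 1.522208. Bound = H(Pe) + Pe*log2(M-1) = 0.528127 + 0.388829 + 1.522208 = 2.4392

2.4392 bits


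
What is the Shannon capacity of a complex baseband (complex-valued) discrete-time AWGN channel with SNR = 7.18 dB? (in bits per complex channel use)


SNR_linear = 10^(7.18/10) = 5.224; C = log2(1 + SNR_linear) = log2(1 + 5.224) = 2.6378

2.6378 bits/channel use


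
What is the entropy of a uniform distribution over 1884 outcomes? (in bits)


H = log2(n) = log2(1884) = 10.8796

10.8796 bits


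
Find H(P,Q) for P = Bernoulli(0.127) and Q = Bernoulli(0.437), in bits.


H(P,Q) = -p*log2(q) - (1-p)*log2(1-q). -0.127*log2(0.437) = 0.151675; -0.873*log2(0.563) = 0.723536. H(P,Q) = 0.151675 + 0.723536 = 0.8752

0.8752 bits


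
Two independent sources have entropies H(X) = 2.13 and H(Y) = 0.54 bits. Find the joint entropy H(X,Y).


For independent variables, H(X,Y) = H(X) + H(Y) = 2.13 + 0.54 = 2.67

2.67 bits


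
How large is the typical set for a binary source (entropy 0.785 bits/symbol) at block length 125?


log2|A_typical| = nH = 125 * 0.785 = 98.125, so |A_typical| ~ 2^98.125 = 3.456e+29

3.456e+29


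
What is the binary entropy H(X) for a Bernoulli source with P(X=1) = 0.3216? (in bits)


H = -p*log2(p) - (1-p)*log2(1-p). -0.3216*log2(0.3216) = 0.526350; -0.6784*log2(0.6784) = 0.379763. H = 0.526350 + 0.379763 = 0.9061

0.9061 bits


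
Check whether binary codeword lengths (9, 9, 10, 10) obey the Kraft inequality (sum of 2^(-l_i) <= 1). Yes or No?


Kraft sum = sum(2^(-l_i)) = 0.0059, need <= 1. Result: satisfied (a binary prefix-free code with these lengths exists)

Yes


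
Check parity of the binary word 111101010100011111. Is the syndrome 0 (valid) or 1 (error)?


Syndrome = XOR of all bits = 1 XOR 1 XOR 1 XOR 1 XOR 0 XOR 1 XOR 0 XOR 1 XOR 0 XOR 1 XOR 0 XOR 0 XOR 0 XOR 1 XOR 1 XOR 1 XOR 1 XOR 1 = 0

0


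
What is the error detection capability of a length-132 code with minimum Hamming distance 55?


Detection capability = d_min - 1 = 55 - 1 = 54

54 errors


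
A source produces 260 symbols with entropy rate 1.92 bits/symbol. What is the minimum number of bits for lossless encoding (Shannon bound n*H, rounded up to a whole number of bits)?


Minimum bits >= n * H = 260 * 1.92 = 499.2, rounded up to a whole number of bits = 500

500 bits


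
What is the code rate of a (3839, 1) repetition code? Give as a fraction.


Rate = k/n = 1/3839

1/3839


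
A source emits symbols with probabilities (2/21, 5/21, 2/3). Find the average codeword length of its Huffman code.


Huffman construction (repeatedly merge the two least-probable nodes; each merge adds 1 bit to every symbol beneath it): 2/21 + 5/21 = 1/3; 1/3 + 2/3 = 1. Resulting codeword lengths (in the order the probabilities were given): (2, 2, 1). L_avg = sum(p_i * l_i) = 2/21*2 + 5/21*2 + 2/3*1 = 4/3 = 1.3333

1.3333 bits


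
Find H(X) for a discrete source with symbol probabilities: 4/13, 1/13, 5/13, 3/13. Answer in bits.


H = -sum(p_i * log2(p_i)). Terms: -(4/13)*log2(4/13) = 0.523212; -(1/13)*log2(1/13) = 0.284649; -(5/13)*log2(5/13) = 0.530197; -(3/13)*log2(3/13) = 0.488187. H = 0.523212 + 0.284649 + 0.530197 + 0.488187 = 1.8262

1.8262 bits


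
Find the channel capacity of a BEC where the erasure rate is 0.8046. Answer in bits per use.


C = 1 - epsilon = 1 - 0.8046 = 0.1954

0.1954 bits


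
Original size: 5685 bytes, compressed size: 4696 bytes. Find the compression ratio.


Ratio = original / compressed = 5685 / 4696 = 1.2106

1.2106


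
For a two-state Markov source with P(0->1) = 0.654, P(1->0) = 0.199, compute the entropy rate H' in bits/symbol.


Stationary distribution: pi_0 = p10/(p01+p10) = 0.2333, pi_1 = 0.7667. Entropy rate H' = pi_0*H(p01) + pi_1*H(p10) = 0.2333*0.9304 + 0.7667*0.7199 = 0.769

0.769 bits/symbol


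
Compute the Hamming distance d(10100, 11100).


Count differing positions: . ^ . . . = 1 differences

1


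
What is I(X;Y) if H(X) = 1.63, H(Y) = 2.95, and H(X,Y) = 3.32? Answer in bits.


I(X;Y) = H(X) + H(Y) - H(X,Y) = 1.63 + 2.95 - 3.32 = 1.26

1.26 bits


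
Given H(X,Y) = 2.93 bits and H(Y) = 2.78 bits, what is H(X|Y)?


H(X|Y) = H(X,Y) - H(Y) = 2.93 - 2.78 = 0.15

0.15 bits


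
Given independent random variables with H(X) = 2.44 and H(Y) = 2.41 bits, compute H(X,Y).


For independent variables, H(X,Y) = H(X) + H(Y) = 2.44 + 2.41 = 4.85

4.85 bits


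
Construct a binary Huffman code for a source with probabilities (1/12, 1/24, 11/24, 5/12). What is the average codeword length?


Huffman construction (repeatedly merge the two least-probable nodes; each merge adds 1 bit to every symbol beneath it): 1/24 + 1/12 = 1/8; 1/8 + 5/12 = 13/24; 11/24 + 13/24 = 1. Resulting codeword lengths (in the order the probabilities were given): (3, 3, 1, 2). L_avg = sum(p_i * l_i) = 1/12*3 + 1/24*3 + 11/24*1 + 5/12*2 = 5/3 = 1.6667

1.6667 bits


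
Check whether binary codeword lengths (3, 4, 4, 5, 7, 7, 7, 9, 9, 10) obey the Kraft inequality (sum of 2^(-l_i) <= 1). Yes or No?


Kraft sum = sum(2^(-l_i)) = 0.3096, need <= 1. Result: satisfied (a binary prefix-free code with these lengths exists)

Yes


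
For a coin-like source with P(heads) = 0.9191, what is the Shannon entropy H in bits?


H = -p*log2(p) - (1-p)*log2(1-p). -0.9191*log2(0.9191) = 0.111860; -0.0809*log2(0.0809) = 0.293482. H = 0.111860 + 0.293482 = 0.4053

0.4053 bits


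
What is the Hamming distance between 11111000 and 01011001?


Count differing positions: ^ . ^ . . . . ^ = 3 differences

3


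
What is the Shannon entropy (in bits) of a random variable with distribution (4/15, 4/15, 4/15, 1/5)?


H = -sum(p_i * log2(p_i)). Terms: -(4/15)*log2(4/15) = 0.508504; -(4/15)*log2(4/15) = 0.508504; -(4/15)*log2(4/15) = 0.508504; -(1/5)*log2(1/5) = 0.464386. H = 0.508504 + 0.508504 + 0.508504 + 0.464386 = 1.9899

1.9899 bits


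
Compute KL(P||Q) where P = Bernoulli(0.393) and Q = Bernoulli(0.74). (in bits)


KL = p*log2(p/q) + (1-p)*log2((1-p)/(1-q)) = 0.393*log2(0.393/0.74) + 0.607*log2(0.607/0.26) = 0.3837

0.3837 bits


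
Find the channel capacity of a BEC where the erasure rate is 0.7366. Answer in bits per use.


C = 1 - epsilon = 1 - 0.7366 = 0.2634

0.2634 bits


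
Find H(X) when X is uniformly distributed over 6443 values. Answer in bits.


H = log2(n) = log2(6443) = 12.6535

12.6535 bits


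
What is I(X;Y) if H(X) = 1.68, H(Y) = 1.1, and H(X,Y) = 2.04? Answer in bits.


I(X;Y) = H(X) + H(Y) - H(X,Y) = 1.68 + 1.1 - 2.04 = 0.74

0.74 bits


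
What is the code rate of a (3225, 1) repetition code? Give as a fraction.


Rate = k/n = 1/3225

1/3225


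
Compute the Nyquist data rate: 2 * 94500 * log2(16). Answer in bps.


Rate = 2 * B * log2(M) = 2 * 94500 * 4.0 = 756000.0

756000.0 bps


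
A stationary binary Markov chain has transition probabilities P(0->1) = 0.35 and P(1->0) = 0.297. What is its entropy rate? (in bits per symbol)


Stationary distribution: pi_0 = p10/(p01+p10) = 0.459, pi_1 = 0.541. Entropy rate H' = pi_0*H(p01) + pi_1*H(p10) = 0.459*0.9341 + 0.541*0.8776 = 0.9035

0.9035 bits/symbol


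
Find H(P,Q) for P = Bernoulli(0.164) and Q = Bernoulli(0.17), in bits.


H(P,Q) = -p*log2(q) - (1-p)*log2(1-q). -0.164*log2(0.17) = 0.419249; -0.836*log2(0.83) = 0.224731. H(P,Q) = 0.419249 + 0.224731 = 0.644

0.644 bits


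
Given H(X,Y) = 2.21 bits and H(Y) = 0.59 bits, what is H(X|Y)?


H(X|Y) = H(X,Y) - H(Y) = 2.21 - 0.59 = 1.62

1.62 bits


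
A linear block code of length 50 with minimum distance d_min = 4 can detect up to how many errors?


Detection capability = d_min - 1 = 4 - 1 = 3

3 errors


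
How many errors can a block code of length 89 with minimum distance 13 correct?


Correction capability = floor((d-1)/2) = floor((13-1)/2) = 6

6 errors


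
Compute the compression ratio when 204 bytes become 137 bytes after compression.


Ratio = original / compressed = 204 / 137 = 1.4891

1.4891


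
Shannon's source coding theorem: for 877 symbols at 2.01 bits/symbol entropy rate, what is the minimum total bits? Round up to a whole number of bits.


Minimum bits >= n * H = 877 * 2.01 = 1762.77, rounded up to a whole number of bits = 1763

1763 bits


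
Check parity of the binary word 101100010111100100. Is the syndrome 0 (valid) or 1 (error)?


Syndrome = XOR of all bits = 1 XOR 0 XOR 1 XOR 1 XOR 0 XOR 0 XOR 0 XOR 1 XOR 0 XOR 1 XOR 1 XOR 1 XOR 1 XOR 0 XOR 0 XOR 1 XOR 0 XOR 0 = 1

1


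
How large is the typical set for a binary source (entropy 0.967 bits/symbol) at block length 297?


log2|A_typical| = nH = 297 * 0.967 = 287.199, so |A_typical| ~ 2^287.199 = 2.854e+86

2.854e+86


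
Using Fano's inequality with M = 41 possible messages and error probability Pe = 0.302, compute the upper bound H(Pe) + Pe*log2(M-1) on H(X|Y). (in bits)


H(Pe) = -Pe*log2(Pe) - (1-Pe)*log2(1-Pe) = -0.302*log2(0.302) - 0.698*log2(0.698) = 0.521669 + 0.362053 = 0.8837. Pe*log2(M-1) = 0.302*log2(40) = 1.607222. Bound = H(Pe) + Pe*log2(M-1) = 0.521669 + 0.362053 + 1.607222 = 2.4909

2.4909 bits


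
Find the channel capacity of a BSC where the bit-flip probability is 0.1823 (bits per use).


H(p) = -p*log2(p) - (1-p)*log2(1-p) = -0.1823*log2(0.1823) - 0.8177*log2(0.8177) = 0.447658 + 0.237424 = 0.6851. C = 1 - H(p) = 1 - 0.6851 = 0.3149

0.3149 bits


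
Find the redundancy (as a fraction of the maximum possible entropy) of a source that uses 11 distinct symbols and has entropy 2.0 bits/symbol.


H_max = log2(K) = log2(11) = 3.4594 bits/symbol. Redundancy = 1 - H/H_max = 1 - 2.0/3.4594 = 1 - 0.5781 = 0.4219

0.4219


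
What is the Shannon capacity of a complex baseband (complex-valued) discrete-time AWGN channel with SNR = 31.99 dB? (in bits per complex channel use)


SNR_linear = 10^(31.99/10) = 1581.248; C = log2(1 + SNR_linear) = log2(1 + 1581.248) = 10.6278

10.6278 bits/channel use


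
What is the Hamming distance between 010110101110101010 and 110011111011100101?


Count differing positions: ^ . . ^ . ^ . ^ . ^ . ^ . . ^ ^ ^ ^ = 10 differences

10


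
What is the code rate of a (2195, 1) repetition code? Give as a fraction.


Rate = k/n = 1/2195

1/2195


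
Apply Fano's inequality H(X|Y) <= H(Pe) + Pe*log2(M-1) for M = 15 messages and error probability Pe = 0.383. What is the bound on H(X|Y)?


H(Pe) = -Pe*log2(Pe) - (1-Pe)*log2(1-Pe) = -0.383*log2(0.383) - 0.617*log2(0.617) = 0.530296 + 0.429838 = 0.9601. Pe*log2(M-1) = 0.383*log2(14) = 1.458217. Bound = H(Pe) + Pe*log2(M-1) = 0.530296 + 0.429838 + 1.458217 = 2.4184

2.4184 bits


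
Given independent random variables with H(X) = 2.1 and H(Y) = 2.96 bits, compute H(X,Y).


For independent variables, H(X,Y) = H(X) + H(Y) = 2.1 + 2.96 = 5.06

5.06 bits


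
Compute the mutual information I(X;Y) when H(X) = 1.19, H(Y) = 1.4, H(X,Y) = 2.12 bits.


I(X;Y) = H(X) + H(Y) - H(X,Y) = 1.19 + 1.4 - 2.12 = 0.47

0.47 bits


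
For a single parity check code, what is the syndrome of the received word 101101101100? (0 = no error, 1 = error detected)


Syndrome = XOR of all bits = 1 XOR 0 XOR 1 XOR 1 XOR 0 XOR 1 XOR 1 XOR 0 XOR 1 XOR 1 XOR 0 XOR 0 = 1

1


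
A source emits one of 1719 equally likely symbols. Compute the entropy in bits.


H = log2(n) = log2(1719) = 10.7474

10.7474 bits


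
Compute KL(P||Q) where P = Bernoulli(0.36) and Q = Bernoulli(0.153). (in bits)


KL = p*log2(p/q) + (1-p)*log2((1-p)/(1-q)) = 0.36*log2(0.36/0.153) + 0.64*log2(0.64/0.847) = 0.1857

0.1857 bits


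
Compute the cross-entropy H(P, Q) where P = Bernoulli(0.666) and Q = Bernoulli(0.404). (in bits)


H(P,Q) = -p*log2(q) - (1-p)*log2(1-q). -0.666*log2(0.404) = 0.870843; -0.334*log2(0.596) = 0.249370. H(P,Q) = 0.870843 + 0.249370 = 1.1202

1.1202 bits


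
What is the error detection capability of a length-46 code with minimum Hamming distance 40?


Detection capability = d_min - 1 = 40 - 1 = 39

39 errors


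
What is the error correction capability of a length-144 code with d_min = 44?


Correction capability = floor((d-1)/2) = floor((44-1)/2) = 21

21 errors


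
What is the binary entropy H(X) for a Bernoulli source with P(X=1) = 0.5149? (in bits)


H = -p*log2(p) - (1-p)*log2(1-p). -0.5149*log2(0.5149) = 0.493087; -0.4851*log2(0.4851) = 0.506273. H = 0.493087 + 0.506273 = 0.9994

0.9994 bits


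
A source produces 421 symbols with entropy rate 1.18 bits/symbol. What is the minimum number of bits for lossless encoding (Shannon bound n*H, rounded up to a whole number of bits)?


Minimum bits >= n * H = 421 * 1.18 = 496.78, rounded up to a whole number of bits = 497

497 bits


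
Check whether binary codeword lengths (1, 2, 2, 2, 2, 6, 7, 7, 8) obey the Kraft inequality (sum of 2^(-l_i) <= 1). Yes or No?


Kraft sum = sum(2^(-l_i)) = 1.5352, need <= 1. Result: violated (a binary prefix-free code with these lengths cannot exist)

No


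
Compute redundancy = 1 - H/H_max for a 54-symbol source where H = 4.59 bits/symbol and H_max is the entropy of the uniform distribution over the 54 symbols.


H_max = log2(K) = log2(54) = 5.7549 bits/symbol. Redundancy = 1 - H/H_max = 1 - 4.59/5.7549 = 1 - 0.7976 = 0.2024

0.2024


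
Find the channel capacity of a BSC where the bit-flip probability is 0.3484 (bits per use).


H(p) = -p*log2(p) - (1-p)*log2(1-p) = -0.3484*log2(0.3484) - 0.6516*log2(0.6516) = 0.529980 + 0.402651 = 0.9326. C = 1 - H(p) = 1 - 0.9326 = 0.0674

0.0674 bits


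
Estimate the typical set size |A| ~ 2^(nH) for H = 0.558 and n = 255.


log2|A_typical| = nH = 255 * 0.558 = 142.29, so |A_typical| ~ 2^142.29 = 6.816e+42

6.816e+42


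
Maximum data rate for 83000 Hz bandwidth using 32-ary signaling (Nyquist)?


Rate = 2 * B * log2(M) = 2 * 83000 * 5.0 = 830000.0

830000.0 bps


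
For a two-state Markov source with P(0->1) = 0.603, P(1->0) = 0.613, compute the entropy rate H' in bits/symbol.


Stationary distribution: pi_0 = p10/(p01+p10) = 0.5041, pi_1 = 0.4959. Entropy rate H' = pi_0*H(p01) + pi_1*H(p10) = 0.5041*0.9692 + 0.4959*0.9628 = 0.966

0.966 bits/symbol


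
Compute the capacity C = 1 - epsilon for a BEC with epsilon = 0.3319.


C = 1 - epsilon = 1 - 0.3319 = 0.6681

0.6681 bits


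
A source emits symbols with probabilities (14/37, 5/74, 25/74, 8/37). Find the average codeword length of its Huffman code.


Huffman construction (repeatedly merge the two least-probable nodes; each merge adds 1 bit to every symbol beneath it): 5/74 + 8/37 = 21/74; 21/74 + 25/74 = 23/37; 14/37 + 23/37 = 1. Resulting codeword lengths (in the order the probabilities were given): (1, 3, 2, 3). L_avg = sum(p_i * l_i) = 14/37*1 + 5/74*3 + 25/74*2 + 8/37*3 = 141/74 = 1.9054

1.9054 bits


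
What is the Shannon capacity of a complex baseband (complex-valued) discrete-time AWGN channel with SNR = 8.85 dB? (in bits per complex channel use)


SNR_linear = 10^(8.85/10) = 7.6736; C = log2(1 + SNR_linear) = log2(1 + 7.6736) = 3.1166

3.1166 bits/channel use


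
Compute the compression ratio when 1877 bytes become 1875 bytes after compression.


Ratio = original / compressed = 1877 / 1875 = 1.0011

1.0011


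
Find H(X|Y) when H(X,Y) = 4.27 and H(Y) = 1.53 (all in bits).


H(X|Y) = H(X,Y) - H(Y) = 4.27 - 1.53 = 2.74

2.74 bits


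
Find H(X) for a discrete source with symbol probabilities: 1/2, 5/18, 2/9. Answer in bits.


H = -sum(p_i * log2(p_i)). Terms: -(1/2)*log2(1/2) = 0.500000; -(5/18)*log2(5/18) = 0.513332; -(2/9)*log2(2/9) = 0.482206. H = 0.500000 + 0.513332 + 0.482206 = 1.4955

1.4955 bits


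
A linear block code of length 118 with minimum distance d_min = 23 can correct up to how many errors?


Correction capability = floor((d-1)/2) = floor((23-1)/2) = 11

11 errors


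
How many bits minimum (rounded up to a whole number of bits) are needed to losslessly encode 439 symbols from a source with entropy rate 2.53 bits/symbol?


Minimum bits >= n * H = 439 * 2.53 = 1110.67, rounded up to a whole number of bits = 1111

1111 bits


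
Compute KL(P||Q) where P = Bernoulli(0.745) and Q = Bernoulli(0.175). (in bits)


KL = p*log2(p/q) + (1-p)*log2((1-p)/(1-q)) = 0.745*log2(0.745/0.175) + 0.255*log2(0.255/0.825) = 1.125

1.125 bits


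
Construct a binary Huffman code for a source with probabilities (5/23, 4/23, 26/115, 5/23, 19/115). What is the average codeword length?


Huffman construction (repeatedly merge the two least-probable nodes; each merge adds 1 bit to every symbol beneath it): 19/115 + 4/23 = 39/115; 5/23 + 5/23 = 10/23; 26/115 + 39/115 = 13/23; 10/23 + 13/23 = 1. Resulting codeword lengths (in the order the probabilities were given): (2, 3, 2, 2, 3). L_avg = sum(p_i * l_i) = 5/23*2 + 4/23*3 + 26/115*2 + 5/23*2 + 19/115*3 = 269/115 = 2.3391

2.3391 bits


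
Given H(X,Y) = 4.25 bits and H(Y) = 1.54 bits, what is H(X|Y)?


H(X|Y) = H(X,Y) - H(Y) = 4.25 - 1.54 = 2.71

2.71 bits


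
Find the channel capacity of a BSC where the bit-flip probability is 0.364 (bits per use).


H(p) = -p*log2(p) - (1-p)*log2(1-p) = -0.364*log2(0.364) - 0.636*log2(0.636) = 0.530708 + 0.415245 = 0.946. C = 1 - H(p) = 1 - 0.946 = 0.054

0.054 bits


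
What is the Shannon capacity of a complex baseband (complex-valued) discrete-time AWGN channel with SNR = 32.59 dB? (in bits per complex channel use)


SNR_linear = 10^(32.59/10) = 1815.5157; C = log2(1 + SNR_linear) = log2(1 + 1815.5157) = 10.827

10.827 bits/channel use


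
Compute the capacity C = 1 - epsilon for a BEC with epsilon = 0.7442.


C = 1 - epsilon = 1 - 0.7442 = 0.2558

0.2558 bits


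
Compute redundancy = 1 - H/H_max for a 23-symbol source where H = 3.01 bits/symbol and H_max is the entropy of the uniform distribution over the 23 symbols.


H_max = log2(K) = log2(23) = 4.5236 bits/symbol. Redundancy = 1 - H/H_max = 1 - 3.01/4.5236 = 1 - 0.6654 = 0.3346

0.3346


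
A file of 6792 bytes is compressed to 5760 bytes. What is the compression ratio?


Ratio = original / compressed = 6792 / 5760 = 1.1792

1.1792


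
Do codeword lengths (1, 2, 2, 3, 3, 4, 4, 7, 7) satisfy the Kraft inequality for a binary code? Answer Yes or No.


Kraft sum = sum(2^(-l_i)) = 1.3906, need <= 1. Result: violated (a binary prefix-free code with these lengths cannot exist)

No


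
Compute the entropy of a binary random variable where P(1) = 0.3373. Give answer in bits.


H = -p*log2(p) - (1-p)*log2(1-p). -0.3373*log2(0.3373) = 0.528851; -0.6627*log2(0.6627) = 0.393360. H = 0.528851 + 0.393360 = 0.9222

0.9222 bits


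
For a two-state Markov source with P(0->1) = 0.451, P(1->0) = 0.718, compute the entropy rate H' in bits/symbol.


Stationary distribution: pi_0 = p10/(p01+p10) = 0.6142, pi_1 = 0.3858. Entropy rate H' = pi_0*H(p01) + pi_1*H(p10) = 0.6142*0.9931 + 0.3858*0.8582 = 0.941

0.941 bits/symbol


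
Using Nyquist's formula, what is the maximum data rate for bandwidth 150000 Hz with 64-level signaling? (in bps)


Rate = 2 * B * log2(M) = 2 * 150000 * 6.0 = 1800000.0

1800000.0 bps


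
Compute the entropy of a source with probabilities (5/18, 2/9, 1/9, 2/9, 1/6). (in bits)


H = -sum(p_i * log2(p_i)). Terms: -(5/18)*log2(5/18) = 0.513332; -(2/9)*log2(2/9) = 0.482206; -(1/9)*log2(1/9) = 0.352214; -(2/9)*log2(2/9) = 0.482206; -(1/6)*log2(1/6) = 0.430827. H = 0.513332 + 0.482206 + 0.352214 + 0.482206 + 0.430827 = 2.2608

2.2608 bits


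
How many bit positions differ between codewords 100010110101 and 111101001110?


Count differing positions: . ^ ^ ^ ^ ^ ^ ^ ^ . ^ ^ = 10 differences

10


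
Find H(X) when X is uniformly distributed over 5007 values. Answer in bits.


H = log2(n) = log2(5007) = 12.2897

12.2897 bits


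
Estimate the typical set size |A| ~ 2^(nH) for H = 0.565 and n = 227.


log2|A_typical| = nH = 227 * 0.565 = 128.255, so |A_typical| ~ 2^128.255 = 4.061e+38

4.061e+38


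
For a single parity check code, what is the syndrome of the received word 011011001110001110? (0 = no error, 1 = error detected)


Syndrome = XOR of all bits = 0 XOR 1 XOR 1 XOR 0 XOR 1 XOR 1 XOR 0 XOR 0 XOR 1 XOR 1 XOR 1 XOR 0 XOR 0 XOR 0 XOR 1 XOR 1 XOR 1 XOR 0 = 0

0


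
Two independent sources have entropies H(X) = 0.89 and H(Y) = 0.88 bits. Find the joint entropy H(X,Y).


For independent variables, H(X,Y) = H(X) + H(Y) = 0.89 + 0.88 = 1.77

1.77 bits


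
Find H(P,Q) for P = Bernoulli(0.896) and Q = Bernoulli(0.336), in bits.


H(P,Q) = -p*log2(q) - (1-p)*log2(1-q). -0.896*log2(0.336) = 1.409826; -0.104*log2(0.664) = 0.061437. H(P,Q) = 1.409826 + 0.061437 = 1.4713

1.4713 bits


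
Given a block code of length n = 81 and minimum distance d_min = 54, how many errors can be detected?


Detection capability = d_min - 1 = 54 - 1 = 53

53 errors


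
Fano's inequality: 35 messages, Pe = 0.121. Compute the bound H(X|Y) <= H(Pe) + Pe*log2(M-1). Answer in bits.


H(Pe) = -Pe*log2(Pe) - (1-Pe)*log2(1-Pe) = -0.121*log2(0.121) - 0.879*log2(0.879) = 0.368677 + 0.163551 = 0.5322. Pe*log2(M-1) = 0.121*log2(34) = 0.615583. Bound = H(Pe) + Pe*log2(M-1) = 0.368677 + 0.163551 + 0.615583 = 1.1478

1.1478 bits


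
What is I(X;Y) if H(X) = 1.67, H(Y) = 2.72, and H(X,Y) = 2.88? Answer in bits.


I(X;Y) = H(X) + H(Y) - H(X,Y) = 1.67 + 2.72 - 2.88 = 1.51

1.51 bits


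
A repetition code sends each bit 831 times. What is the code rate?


Rate = k/n = 1/831

1/831


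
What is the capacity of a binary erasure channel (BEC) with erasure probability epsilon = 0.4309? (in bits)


C = 1 - epsilon = 1 - 0.4309 = 0.5691

0.5691 bits


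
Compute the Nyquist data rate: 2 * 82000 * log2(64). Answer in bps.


Rate = 2 * B * log2(M) = 2 * 82000 * 6.0 = 984000.0

984000.0 bps


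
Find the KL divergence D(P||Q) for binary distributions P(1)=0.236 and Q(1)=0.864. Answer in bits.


KL = p*log2(p/q) + (1-p)*log2((1-p)/(1-q)) = 0.236*log2(0.236/0.864) + 0.764*log2(0.764/0.136) = 1.4605

1.4605 bits


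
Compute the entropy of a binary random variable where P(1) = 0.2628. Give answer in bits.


H = -p*log2(p) - (1-p)*log2(1-p). -0.2628*log2(0.2628) = 0.506669; -0.7372*log2(0.7372) = 0.324274. H = 0.506669 + 0.324274 = 0.8309

0.8309 bits


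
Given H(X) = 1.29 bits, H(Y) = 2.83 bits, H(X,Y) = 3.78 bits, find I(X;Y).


I(X;Y) = H(X) + H(Y) - H(X,Y) = 1.29 + 2.83 - 3.78 = 0.34

0.34 bits


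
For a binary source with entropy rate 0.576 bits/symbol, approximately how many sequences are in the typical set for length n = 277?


log2|A_typical| = nH = 277 * 0.576 = 159.552, so |A_typical| ~ 2^159.552 = 1.071e+48

1.071e+48


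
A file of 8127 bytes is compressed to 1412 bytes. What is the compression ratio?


Ratio = original / compressed = 8127 / 1412 = 5.7557

5.7557


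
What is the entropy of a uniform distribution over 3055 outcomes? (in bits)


H = log2(n) = log2(3055) = 11.577

11.577 bits


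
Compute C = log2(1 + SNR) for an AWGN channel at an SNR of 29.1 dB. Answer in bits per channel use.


SNR_linear = 10^(29.1/10) = 812.8305; C = log2(1 + SNR_linear) = log2(1 + 812.8305) = 9.6686

9.6686 bits/channel use


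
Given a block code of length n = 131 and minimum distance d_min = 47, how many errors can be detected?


Detection capability = d_min - 1 = 47 - 1 = 46

46 errors


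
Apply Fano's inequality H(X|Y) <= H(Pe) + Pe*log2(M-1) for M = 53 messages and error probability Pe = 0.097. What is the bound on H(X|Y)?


H(Pe) = -Pe*log2(Pe) - (1-Pe)*log2(1-Pe) = -0.097*log2(0.097) - 0.903*log2(0.903) = 0.326490 + 0.132924 = 0.4594. Pe*log2(M-1) = 0.097*log2(52) = 0.552943. Bound = H(Pe) + Pe*log2(M-1) = 0.326490 + 0.132924 + 0.552943 = 1.0124

1.0124 bits


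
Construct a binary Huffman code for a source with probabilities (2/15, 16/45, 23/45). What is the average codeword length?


Huffman construction (repeatedly merge the two least-probable nodes; each merge adds 1 bit to every symbol beneath it): 2/15 + 16/45 = 22/45; 22/45 + 23/45 = 1. Resulting codeword lengths (in the order the probabilities were given): (2, 2, 1). L_avg = sum(p_i * l_i) = 2/15*2 + 16/45*2 + 23/45*1 = 67/45 = 1.4889

1.4889 bits


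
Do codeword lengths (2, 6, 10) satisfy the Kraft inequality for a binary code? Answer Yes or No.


Kraft sum = sum(2^(-l_i)) = 0.2666, need <= 1. Result: satisfied (a binary prefix-free code with these lengths exists)

Yes


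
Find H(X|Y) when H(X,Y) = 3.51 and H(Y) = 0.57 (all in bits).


H(X|Y) = H(X,Y) - H(Y) = 3.51 - 0.57 = 2.94

2.94 bits


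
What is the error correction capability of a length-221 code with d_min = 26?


Correction capability = floor((d-1)/2) = floor((26-1)/2) = 12

12 errors


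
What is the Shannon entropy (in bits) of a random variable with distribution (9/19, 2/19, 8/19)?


H = -sum(p_i * log2(p_i)). Terms: -(9/19)*log2(9/19) = 0.510633; -(2/19)*log2(2/19) = 0.341887; -(8/19)*log2(8/19) = 0.525443. H = 0.510633 + 0.341887 + 0.525443 = 1.378

1.378 bits


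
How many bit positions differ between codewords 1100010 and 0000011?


Count differing positions: ^ ^ . . . . ^ = 3 differences

3


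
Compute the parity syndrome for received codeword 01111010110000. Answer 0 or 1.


Syndrome = XOR of all bits = 0 XOR 1 XOR 1 XOR 1 XOR 1 XOR 0 XOR 1 XOR 0 XOR 1 XOR 1 XOR 0 XOR 0 XOR 0 XOR 0 = 1

1


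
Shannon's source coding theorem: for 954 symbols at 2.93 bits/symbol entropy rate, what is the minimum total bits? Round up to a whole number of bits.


Minimum bits >= n * H = 954 * 2.93 = 2795.22, rounded up to a whole number of bits = 2796

2796 bits


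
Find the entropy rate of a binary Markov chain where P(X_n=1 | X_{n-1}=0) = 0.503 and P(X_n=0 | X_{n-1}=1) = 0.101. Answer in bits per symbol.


Stationary distribution: pi_0 = p10/(p01+p10) = 0.1672, pi_1 = 0.8328. Entropy rate H' = pi_0*H(p01) + pi_1*H(p10) = 0.1672*1.0 + 0.8328*0.4722 = 0.5604

0.5604 bits/symbol


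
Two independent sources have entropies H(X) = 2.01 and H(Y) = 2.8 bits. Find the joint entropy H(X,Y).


For independent variables, H(X,Y) = H(X) + H(Y) = 2.01 + 2.8 = 4.81

4.81 bits


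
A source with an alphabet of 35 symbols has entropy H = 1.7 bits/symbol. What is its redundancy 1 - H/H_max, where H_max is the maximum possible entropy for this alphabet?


H_max = log2(K) = log2(35) = 5.1293 bits/symbol. Redundancy = 1 - H/H_max = 1 - 1.7/5.1293 = 1 - 0.3314 = 0.6686

0.6686


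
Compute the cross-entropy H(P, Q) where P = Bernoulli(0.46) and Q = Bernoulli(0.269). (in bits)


H(P,Q) = -p*log2(q) - (1-p)*log2(1-q). -0.46*log2(0.269) = 0.871388; -0.54*log2(0.731) = 0.244111. H(P,Q) = 0.871388 + 0.244111 = 1.1155

1.1155 bits


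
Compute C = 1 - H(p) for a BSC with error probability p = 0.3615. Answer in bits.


H(p) = -p*log2(p) - (1-p)*log2(1-p) = -0.3615*log2(0.3615) - 0.6385*log2(0.6385) = 0.530658 + 0.413264 = 0.9439. C = 1 - H(p) = 1 - 0.9439 = 0.0561

0.0561 bits


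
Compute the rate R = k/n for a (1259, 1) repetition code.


Rate = k/n = 1/1259

1/1259


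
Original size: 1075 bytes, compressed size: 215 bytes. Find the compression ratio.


Ratio = original / compressed = 1075 / 215 = 5.0

5.0


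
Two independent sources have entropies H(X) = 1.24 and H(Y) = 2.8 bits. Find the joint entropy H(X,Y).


For independent variables, H(X,Y) = H(X) + H(Y) = 1.24 + 2.8 = 4.04

4.04 bits


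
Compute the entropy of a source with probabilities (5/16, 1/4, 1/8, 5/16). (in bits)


H = -sum(p_i * log2(p_i)). Terms: -(5/16)*log2(5/16) = 0.524397; -(1/4)*log2(1/4) = 0.500000; -(1/8)*log2(1/8) = 0.375000; -(5/16)*log2(5/16) = 0.524397. H = 0.524397 + 0.500000 + 0.375000 + 0.524397 = 1.9238

1.9238 bits


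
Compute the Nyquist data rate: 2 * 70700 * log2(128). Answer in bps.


Rate = 2 * B * log2(M) = 2 * 70700 * 7.0 = 989800.0

989800.0 bps


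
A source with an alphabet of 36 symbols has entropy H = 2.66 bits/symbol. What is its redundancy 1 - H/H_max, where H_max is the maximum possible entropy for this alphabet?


H_max = log2(K) = log2(36) = 5.1699 bits/symbol. Redundancy = 1 - H/H_max = 1 - 2.66/5.1699 = 1 - 0.5145 = 0.4855

0.4855


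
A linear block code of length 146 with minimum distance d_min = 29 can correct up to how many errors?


Correction capability = floor((d-1)/2) = floor((29-1)/2) = 14

14 errors


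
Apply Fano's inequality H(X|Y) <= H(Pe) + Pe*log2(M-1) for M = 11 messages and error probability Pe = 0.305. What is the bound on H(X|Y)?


H(Pe) = -Pe*log2(Pe) - (1-Pe)*log2(1-Pe) = -0.305*log2(0.305) - 0.695*log2(0.695) = 0.522501 + 0.364816 = 0.8873. Pe*log2(M-1) = 0.305*log2(10) = 1.013188. Bound = H(Pe) + Pe*log2(M-1) = 0.522501 + 0.364816 + 1.013188 = 1.9005

1.9005 bits


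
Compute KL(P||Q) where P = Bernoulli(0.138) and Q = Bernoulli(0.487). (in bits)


KL = p*log2(p/q) + (1-p)*log2((1-p)/(1-q)) = 0.138*log2(0.138/0.487) + 0.862*log2(0.862/0.513) = 0.3943

0.3943 bits


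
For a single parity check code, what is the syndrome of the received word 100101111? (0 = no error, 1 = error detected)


Syndrome = XOR of all bits = 1 XOR 0 XOR 0 XOR 1 XOR 0 XOR 1 XOR 1 XOR 1 XOR 1 = 0

0


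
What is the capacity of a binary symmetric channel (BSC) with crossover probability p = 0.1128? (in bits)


H(p) = -p*log2(p) - (1-p)*log2(1-p) = -0.1128*log2(0.1128) - 0.8872*log2(0.8872) = 0.355113 + 0.153192 = 0.5083. C = 1 - H(p) = 1 - 0.5083 = 0.4917

0.4917 bits


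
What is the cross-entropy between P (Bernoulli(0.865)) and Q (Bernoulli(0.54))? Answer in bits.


H(P,Q) = -p*log2(q) - (1-p)*log2(1-q). -0.865*log2(0.54) = 0.768958; -0.135*log2(0.46) = 0.151240. H(P,Q) = 0.768958 + 0.151240 = 0.9202

0.9202 bits


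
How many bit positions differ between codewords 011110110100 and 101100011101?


Count differing positions: ^ ^ . . ^ . ^ . ^ . . ^ = 6 differences

6


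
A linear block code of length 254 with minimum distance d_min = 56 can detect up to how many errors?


Detection capability = d_min - 1 = 56 - 1 = 55

55 errors


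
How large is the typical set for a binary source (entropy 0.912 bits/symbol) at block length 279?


log2|A_typical| = nH = 279 * 0.912 = 254.448, so |A_typical| ~ 2^254.448 = 3.949e+76

3.949e+76


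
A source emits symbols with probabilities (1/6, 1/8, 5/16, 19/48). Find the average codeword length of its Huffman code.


Huffman construction (repeatedly merge the two least-probable nodes; each merge adds 1 bit to every symbol beneath it): 1/8 + 1/6 = 7/24; 7/24 + 5/16 = 29/48; 19/48 + 29/48 = 1. Resulting codeword lengths (in the order the probabilities were given): (3, 3, 2, 1). L_avg = sum(p_i * l_i) = 1/6*3 + 1/8*3 + 5/16*2 + 19/48*1 = 91/48 = 1.8958

1.8958 bits


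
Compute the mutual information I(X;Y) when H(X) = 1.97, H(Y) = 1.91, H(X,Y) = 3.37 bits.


I(X;Y) = H(X) + H(Y) - H(X,Y) = 1.97 + 1.91 - 3.37 = 0.51

0.51 bits


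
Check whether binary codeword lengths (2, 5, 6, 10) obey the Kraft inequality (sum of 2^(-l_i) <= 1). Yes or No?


Kraft sum = sum(2^(-l_i)) = 0.2979, need <= 1. Result: satisfied (a binary prefix-free code with these lengths exists)

Yes


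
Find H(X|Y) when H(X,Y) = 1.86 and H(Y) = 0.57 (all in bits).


H(X|Y) = H(X,Y) - H(Y) = 1.86 - 0.57 = 1.29

1.29 bits


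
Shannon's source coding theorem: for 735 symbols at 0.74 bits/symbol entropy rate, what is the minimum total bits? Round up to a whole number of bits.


Minimum bits >= n * H = 735 * 0.74 = 543.9, rounded up to a whole number of bits = 544

544 bits


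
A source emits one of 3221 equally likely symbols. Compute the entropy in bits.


H = log2(n) = log2(3221) = 11.6533

11.6533 bits
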